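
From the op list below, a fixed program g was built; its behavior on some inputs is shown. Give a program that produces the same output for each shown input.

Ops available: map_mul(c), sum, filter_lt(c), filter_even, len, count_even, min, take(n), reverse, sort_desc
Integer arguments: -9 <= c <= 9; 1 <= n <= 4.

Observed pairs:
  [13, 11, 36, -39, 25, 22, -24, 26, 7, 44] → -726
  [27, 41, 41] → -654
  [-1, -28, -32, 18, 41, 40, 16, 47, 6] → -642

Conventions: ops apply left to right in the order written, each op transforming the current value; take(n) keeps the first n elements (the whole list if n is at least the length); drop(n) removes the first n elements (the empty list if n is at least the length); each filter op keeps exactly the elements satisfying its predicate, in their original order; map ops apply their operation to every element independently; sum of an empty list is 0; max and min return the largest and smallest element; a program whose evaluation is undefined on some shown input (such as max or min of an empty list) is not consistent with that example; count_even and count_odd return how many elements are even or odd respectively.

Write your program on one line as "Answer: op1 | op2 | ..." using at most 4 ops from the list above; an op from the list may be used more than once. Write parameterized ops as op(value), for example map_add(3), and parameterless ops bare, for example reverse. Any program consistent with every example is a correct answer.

reverse | map_mul(-6) | sum

Check, running the answer program on each example:
  [13, 11, 36, -39, 25, 22, -24, 26, 7, 44] -> [44, 7, 26, -24, 22, 25, -39, 36, 11, 13] -> [-264, -42, -156, 144, -132, -150, 234, -216, -66, -78] -> -726
  [27, 41, 41] -> [41, 41, 27] -> [-246, -246, -162] -> -654
  [-1, -28, -32, 18, 41, 40, 16, 47, 6] -> [6, 47, 16, 40, 41, 18, -32, -28, -1] -> [-36, -282, -96, -240, -246, -108, 192, 168, 6] -> -642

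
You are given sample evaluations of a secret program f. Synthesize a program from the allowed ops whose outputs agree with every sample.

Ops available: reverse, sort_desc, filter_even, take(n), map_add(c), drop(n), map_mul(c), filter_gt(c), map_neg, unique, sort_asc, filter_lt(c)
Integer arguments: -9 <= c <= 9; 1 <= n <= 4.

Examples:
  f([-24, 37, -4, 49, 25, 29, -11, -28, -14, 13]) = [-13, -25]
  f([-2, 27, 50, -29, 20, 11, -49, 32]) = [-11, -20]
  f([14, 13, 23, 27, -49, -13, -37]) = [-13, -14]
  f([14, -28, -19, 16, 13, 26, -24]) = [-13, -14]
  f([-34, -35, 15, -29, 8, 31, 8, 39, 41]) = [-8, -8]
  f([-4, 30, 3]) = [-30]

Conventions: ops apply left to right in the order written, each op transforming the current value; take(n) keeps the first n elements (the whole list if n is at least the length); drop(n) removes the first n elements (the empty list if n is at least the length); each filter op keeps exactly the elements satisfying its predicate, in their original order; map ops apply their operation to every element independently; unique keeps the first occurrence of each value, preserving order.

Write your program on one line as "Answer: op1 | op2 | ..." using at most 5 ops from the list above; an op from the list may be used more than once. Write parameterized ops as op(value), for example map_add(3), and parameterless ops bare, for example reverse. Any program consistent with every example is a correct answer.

sort_desc | filter_gt(3) | sort_asc | take(2) | map_neg

Check, running the answer program on each example:
  [-24, 37, -4, 49, 25, 29, -11, -28, -14, 13] -> [49, 37, 29, 25, 13, -4, -11, -14, -24, -28] -> [49, 37, 29, 25, 13] -> [13, 25, 29, 37, 49] -> [13, 25] -> [-13, -25]
  [-2, 27, 50, -29, 20, 11, -49, 32] -> [50, 32, 27, 20, 11, -2, -29, -49] -> [50, 32, 27, 20, 11] -> [11, 20, 27, 32, 50] -> [11, 20] -> [-11, -20]
  [14, 13, 23, 27, -49, -13, -37] -> [27, 23, 14, 13, -13, -37, -49] -> [27, 23, 14, 13] -> [13, 14, 23, 27] -> [13, 14] -> [-13, -14]
  [14, -28, -19, 16, 13, 26, -24] -> [26, 16, 14, 13, -19, -24, -28] -> [26, 16, 14, 13] -> [13, 14, 16, 26] -> [13, 14] -> [-13, -14]
  [-34, -35, 15, -29, 8, 31, 8, 39, 41] -> [41, 39, 31, 15, 8, 8, -29, -34, -35] -> [41, 39, 31, 15, 8, 8] -> [8, 8, 15, 31, 39, 41] -> [8, 8] -> [-8, -8]
  [-4, 30, 3] -> [30, 3, -4] -> [30] -> [30] -> [30] -> [-30]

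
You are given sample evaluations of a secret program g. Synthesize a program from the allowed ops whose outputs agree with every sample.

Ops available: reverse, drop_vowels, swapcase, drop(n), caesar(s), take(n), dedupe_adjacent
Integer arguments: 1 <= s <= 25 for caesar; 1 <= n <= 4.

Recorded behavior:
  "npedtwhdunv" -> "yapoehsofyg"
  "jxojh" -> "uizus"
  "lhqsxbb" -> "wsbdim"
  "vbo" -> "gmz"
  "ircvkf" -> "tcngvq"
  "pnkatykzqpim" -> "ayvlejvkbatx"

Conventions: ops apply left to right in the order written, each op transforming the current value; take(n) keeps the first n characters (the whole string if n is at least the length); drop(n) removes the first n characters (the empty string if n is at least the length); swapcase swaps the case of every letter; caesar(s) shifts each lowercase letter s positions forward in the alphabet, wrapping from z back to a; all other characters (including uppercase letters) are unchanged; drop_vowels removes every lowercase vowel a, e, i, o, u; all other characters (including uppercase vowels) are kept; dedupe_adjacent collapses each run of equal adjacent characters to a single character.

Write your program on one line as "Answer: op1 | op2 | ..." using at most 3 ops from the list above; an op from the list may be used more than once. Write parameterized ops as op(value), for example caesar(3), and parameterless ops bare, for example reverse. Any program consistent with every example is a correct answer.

dedupe_adjacent | caesar(11)

Check, running the answer program on each example:
  "npedtwhdunv" -> "npedtwhdunv" -> "yapoehsofyg"
  "jxojh" -> "jxojh" -> "uizus"
  "lhqsxbb" -> "lhqsxb" -> "wsbdim"
  "vbo" -> "vbo" -> "gmz"
  "ircvkf" -> "ircvkf" -> "tcngvq"
  "pnkatykzqpim" -> "pnkatykzqpim" -> "ayvlejvkbatx"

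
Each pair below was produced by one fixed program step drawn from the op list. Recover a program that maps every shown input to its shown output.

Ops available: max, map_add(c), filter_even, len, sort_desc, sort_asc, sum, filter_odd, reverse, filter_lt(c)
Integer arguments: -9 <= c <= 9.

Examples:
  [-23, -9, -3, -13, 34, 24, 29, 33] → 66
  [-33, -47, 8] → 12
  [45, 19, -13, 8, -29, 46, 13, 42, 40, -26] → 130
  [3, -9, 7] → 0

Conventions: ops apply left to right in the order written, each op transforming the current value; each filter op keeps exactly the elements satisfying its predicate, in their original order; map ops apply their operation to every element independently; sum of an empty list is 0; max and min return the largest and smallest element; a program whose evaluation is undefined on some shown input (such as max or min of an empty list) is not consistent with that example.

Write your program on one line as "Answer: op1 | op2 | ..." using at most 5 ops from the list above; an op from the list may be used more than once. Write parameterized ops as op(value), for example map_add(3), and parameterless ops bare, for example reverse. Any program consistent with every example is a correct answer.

filter_even | map_add(4) | sort_asc | sum

Check, running the answer program on each example:
  [-23, -9, -3, -13, 34, 24, 29, 33] -> [34, 24] -> [38, 28] -> [28, 38] -> 66
  [-33, -47, 8] -> [8] -> [12] -> [12] -> 12
  [45, 19, -13, 8, -29, 46, 13, 42, 40, -26] -> [8, 46, 42, 40, -26] -> [12, 50, 46, 44, -22] -> [-22, 12, 44, 46, 50] -> 130
  [3, -9, 7] -> [] -> [] -> [] -> 0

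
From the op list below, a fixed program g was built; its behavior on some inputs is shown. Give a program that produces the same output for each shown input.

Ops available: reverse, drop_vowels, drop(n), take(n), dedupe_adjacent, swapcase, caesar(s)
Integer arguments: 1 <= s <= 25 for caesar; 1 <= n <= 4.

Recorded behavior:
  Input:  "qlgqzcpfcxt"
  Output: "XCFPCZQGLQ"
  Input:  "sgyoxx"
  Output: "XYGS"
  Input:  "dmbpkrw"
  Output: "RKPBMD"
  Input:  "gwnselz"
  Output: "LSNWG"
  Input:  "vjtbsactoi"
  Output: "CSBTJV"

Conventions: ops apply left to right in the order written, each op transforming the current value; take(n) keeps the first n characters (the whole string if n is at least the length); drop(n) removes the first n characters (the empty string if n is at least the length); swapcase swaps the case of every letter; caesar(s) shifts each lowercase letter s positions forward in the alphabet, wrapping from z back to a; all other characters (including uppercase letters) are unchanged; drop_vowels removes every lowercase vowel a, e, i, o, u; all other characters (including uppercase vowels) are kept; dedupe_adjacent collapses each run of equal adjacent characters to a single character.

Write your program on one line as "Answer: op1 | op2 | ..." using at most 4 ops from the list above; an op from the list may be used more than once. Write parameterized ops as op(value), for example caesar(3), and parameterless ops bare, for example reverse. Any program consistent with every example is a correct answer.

reverse | drop_vowels | drop(1) | swapcase

Check, running the answer program on each example:
  "qlgqzcpfcxt" -> "txcfpczqglq" -> "txcfpczqglq" -> "xcfpczqglq" -> "XCFPCZQGLQ"
  "sgyoxx" -> "xxoygs" -> "xxygs" -> "xygs" -> "XYGS"
  "dmbpkrw" -> "wrkpbmd" -> "wrkpbmd" -> "rkpbmd" -> "RKPBMD"
  "gwnselz" -> "zlesnwg" -> "zlsnwg" -> "lsnwg" -> "LSNWG"
  "vjtbsactoi" -> "iotcasbtjv" -> "tcsbtjv" -> "csbtjv" -> "CSBTJV"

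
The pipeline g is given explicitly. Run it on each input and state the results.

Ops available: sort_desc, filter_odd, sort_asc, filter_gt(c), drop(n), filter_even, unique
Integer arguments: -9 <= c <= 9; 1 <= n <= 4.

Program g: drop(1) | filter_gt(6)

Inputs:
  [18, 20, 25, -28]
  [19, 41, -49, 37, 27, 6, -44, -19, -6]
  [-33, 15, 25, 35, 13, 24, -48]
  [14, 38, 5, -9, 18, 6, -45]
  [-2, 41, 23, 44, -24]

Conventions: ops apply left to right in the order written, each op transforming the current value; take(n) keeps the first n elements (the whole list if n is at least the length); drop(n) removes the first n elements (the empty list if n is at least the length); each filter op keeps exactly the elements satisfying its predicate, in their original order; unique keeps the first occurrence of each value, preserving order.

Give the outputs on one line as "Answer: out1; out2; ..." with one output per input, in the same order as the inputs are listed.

Execution, op by op:
  [18, 20, 25, -28] -> [20, 25, -28] -> [20, 25]
  [19, 41, -49, 37, 27, 6, -44, -19, -6] -> [41, -49, 37, 27, 6, -44, -19, -6] -> [41, 37, 27]
  [-33, 15, 25, 35, 13, 24, -48] -> [15, 25, 35, 13, 24, -48] -> [15, 25, 35, 13, 24]
  [14, 38, 5, -9, 18, 6, -45] -> [38, 5, -9, 18, 6, -45] -> [38, 18]
  [-2, 41, 23, 44, -24] -> [41, 23, 44, -24] -> [41, 23, 44]

[20, 25]; [41, 37, 27]; [15, 25, 35, 13, 24]; [38, 18]; [41, 23, 44]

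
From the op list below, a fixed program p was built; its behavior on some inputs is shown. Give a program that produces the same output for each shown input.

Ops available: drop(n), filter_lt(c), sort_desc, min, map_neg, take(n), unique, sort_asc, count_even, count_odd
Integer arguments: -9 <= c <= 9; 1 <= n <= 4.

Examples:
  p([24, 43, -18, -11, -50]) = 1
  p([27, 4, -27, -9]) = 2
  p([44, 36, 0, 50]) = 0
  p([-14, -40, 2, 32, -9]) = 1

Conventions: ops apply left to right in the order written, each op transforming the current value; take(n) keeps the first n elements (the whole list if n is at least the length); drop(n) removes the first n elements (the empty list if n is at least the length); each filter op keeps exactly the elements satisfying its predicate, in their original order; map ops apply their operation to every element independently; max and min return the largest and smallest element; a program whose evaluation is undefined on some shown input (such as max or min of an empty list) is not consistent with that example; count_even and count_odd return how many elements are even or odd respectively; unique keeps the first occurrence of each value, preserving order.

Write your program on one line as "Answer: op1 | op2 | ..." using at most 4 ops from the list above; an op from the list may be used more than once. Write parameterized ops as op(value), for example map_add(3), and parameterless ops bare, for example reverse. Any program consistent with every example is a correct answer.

drop(2) | filter_lt(6) | count_odd

Check, running the answer program on each example:
  [24, 43, -18, -11, -50] -> [-18, -11, -50] -> [-18, -11, -50] -> 1
  [27, 4, -27, -9] -> [-27, -9] -> [-27, -9] -> 2
  [44, 36, 0, 50] -> [0, 50] -> [0] -> 0
  [-14, -40, 2, 32, -9] -> [2, 32, -9] -> [2, -9] -> 1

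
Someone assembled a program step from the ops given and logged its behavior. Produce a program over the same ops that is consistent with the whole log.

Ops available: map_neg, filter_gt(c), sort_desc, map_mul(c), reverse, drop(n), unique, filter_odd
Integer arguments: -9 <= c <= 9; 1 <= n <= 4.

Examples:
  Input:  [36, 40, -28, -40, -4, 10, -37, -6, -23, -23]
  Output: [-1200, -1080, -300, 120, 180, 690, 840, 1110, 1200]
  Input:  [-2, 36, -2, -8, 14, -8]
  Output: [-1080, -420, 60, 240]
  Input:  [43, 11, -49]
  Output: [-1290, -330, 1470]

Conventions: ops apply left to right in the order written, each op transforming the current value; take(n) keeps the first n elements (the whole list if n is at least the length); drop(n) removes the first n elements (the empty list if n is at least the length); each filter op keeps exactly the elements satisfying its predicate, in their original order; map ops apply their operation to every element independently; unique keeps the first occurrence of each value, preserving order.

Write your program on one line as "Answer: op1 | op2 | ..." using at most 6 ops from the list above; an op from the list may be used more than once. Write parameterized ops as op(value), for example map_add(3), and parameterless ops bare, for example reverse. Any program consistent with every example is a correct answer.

map_mul(-6) | unique | map_mul(5) | sort_desc | reverse

Check, running the answer program on each example:
  [36, 40, -28, -40, -4, 10, -37, -6, -23, -23] -> [-216, -240, 168, 240, 24, -60, 222, 36, 138, 138] -> [-216, -240, 168, 240, 24, -60, 222, 36, 138] -> [-1080, -1200, 840, 1200, 120, -300, 1110, 180, 690] -> [1200, 1110, 840, 690, 180, 120, -300, -1080, -1200] -> [-1200, -1080, -300, 120, 180, 690, 840, 1110, 1200]
  [-2, 36, -2, -8, 14, -8] -> [12, -216, 12, 48, -84, 48] -> [12, -216, 48, -84] -> [60, -1080, 240, -420] -> [240, 60, -420, -1080] -> [-1080, -420, 60, 240]
  [43, 11, -49] -> [-258, -66, 294] -> [-258, -66, 294] -> [-1290, -330, 1470] -> [1470, -330, -1290] -> [-1290, -330, 1470]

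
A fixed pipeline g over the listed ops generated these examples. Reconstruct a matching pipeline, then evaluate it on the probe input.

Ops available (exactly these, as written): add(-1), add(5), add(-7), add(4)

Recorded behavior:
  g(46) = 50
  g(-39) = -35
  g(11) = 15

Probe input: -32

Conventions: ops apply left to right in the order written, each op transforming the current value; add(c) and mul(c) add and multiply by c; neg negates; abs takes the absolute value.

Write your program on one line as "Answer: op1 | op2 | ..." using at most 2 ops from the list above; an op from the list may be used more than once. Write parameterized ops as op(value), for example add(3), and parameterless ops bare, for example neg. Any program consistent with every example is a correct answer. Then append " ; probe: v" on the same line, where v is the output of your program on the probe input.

add(5) | add(-1) ; probe: -28

Check, running the answer program on each example:
  46 -> 51 -> 50
  -39 -> -34 -> -35
  11 -> 16 -> 15
  probe: -32 -> -27 -> -28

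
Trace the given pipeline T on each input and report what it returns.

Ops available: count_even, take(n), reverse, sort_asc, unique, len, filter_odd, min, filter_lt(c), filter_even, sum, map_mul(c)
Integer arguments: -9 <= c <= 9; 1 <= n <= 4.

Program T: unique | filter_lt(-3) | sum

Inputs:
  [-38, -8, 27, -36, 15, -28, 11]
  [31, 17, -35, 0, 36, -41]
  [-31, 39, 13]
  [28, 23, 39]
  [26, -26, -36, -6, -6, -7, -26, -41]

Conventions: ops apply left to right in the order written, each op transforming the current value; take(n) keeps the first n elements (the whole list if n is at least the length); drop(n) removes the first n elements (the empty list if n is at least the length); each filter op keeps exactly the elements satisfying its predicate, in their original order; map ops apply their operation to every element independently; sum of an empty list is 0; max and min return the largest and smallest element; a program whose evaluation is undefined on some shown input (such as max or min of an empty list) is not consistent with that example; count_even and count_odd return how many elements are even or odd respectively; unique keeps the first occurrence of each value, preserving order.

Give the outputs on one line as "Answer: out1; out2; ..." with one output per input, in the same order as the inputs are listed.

Execution, op by op:
  [-38, -8, 27, -36, 15, -28, 11] -> [-38, -8, 27, -36, 15, -28, 11] -> [-38, -8, -36, -28] -> -110
  [31, 17, -35, 0, 36, -41] -> [31, 17, -35, 0, 36, -41] -> [-35, -41] -> -76
  [-31, 39, 13] -> [-31, 39, 13] -> [-31] -> -31
  [28, 23, 39] -> [28, 23, 39] -> [] -> 0
  [26, -26, -36, -6, -6, -7, -26, -41] -> [26, -26, -36, -6, -7, -41] -> [-26, -36, -6, -7, -41] -> -116

-110; -76; -31; 0; -116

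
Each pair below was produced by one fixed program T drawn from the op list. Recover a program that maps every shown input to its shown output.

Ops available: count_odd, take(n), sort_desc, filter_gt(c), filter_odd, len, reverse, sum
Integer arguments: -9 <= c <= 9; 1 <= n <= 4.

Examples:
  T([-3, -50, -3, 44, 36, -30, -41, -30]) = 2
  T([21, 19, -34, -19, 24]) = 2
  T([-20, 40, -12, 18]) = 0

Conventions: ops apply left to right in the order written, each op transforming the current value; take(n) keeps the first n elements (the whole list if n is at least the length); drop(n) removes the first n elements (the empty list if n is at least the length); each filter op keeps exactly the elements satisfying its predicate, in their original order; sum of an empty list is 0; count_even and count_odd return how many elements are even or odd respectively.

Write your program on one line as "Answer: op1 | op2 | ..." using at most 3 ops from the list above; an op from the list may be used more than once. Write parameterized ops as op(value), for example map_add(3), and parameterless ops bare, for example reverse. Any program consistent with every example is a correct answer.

filter_odd | filter_gt(-7) | len

Check, running the answer program on each example:
  [-3, -50, -3, 44, 36, -30, -41, -30] -> [-3, -3, -41] -> [-3, -3] -> 2
  [21, 19, -34, -19, 24] -> [21, 19, -19] -> [21, 19] -> 2
  [-20, 40, -12, 18] -> [] -> [] -> 0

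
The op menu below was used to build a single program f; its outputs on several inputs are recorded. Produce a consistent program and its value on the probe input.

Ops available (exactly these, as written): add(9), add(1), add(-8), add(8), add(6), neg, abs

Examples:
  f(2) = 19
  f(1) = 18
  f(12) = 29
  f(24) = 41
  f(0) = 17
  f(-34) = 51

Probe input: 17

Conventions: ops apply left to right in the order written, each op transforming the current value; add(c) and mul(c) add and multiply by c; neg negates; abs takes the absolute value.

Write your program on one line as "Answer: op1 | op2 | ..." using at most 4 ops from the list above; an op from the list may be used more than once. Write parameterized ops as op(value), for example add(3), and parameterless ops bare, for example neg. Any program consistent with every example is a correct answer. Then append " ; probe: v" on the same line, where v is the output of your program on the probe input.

abs | add(8) | add(9) ; probe: 34

Check, running the answer program on each example:
  2 -> 2 -> 10 -> 19
  1 -> 1 -> 9 -> 18
  12 -> 12 -> 20 -> 29
  24 -> 24 -> 32 -> 41
  0 -> 0 -> 8 -> 17
  -34 -> 34 -> 42 -> 51
  probe: 17 -> 17 -> 25 -> 34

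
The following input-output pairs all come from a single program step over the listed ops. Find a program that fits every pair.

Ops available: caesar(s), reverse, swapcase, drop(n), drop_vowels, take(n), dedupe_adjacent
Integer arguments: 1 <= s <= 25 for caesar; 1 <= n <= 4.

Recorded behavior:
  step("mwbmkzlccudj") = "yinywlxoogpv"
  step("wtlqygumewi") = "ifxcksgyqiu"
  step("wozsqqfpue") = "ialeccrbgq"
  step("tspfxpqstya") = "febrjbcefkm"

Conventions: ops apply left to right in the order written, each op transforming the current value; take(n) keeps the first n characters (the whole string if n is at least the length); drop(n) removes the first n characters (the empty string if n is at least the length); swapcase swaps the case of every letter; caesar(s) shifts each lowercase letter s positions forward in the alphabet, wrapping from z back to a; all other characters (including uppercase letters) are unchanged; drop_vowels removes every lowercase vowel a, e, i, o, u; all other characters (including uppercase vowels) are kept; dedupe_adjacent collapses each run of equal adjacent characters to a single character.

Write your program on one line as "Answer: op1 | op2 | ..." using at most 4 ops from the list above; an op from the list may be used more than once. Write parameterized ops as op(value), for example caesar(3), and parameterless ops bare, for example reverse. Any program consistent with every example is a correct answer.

reverse | caesar(17) | caesar(21) | reverse

Check, running the answer program on each example:
  "mwbmkzlccudj" -> "jducclzkmbwm" -> "aulttcqbdsnd" -> "vpgooxlwyniy" -> "yinywlxoogpv"
  "wtlqygumewi" -> "iwemugyqltw" -> "znvdlxphckn" -> "uiqygskcxfi" -> "ifxcksgyqiu"
  "wozsqqfpue" -> "eupfqqszow" -> "vlgwhhjqfn" -> "qgbrccelai" -> "ialeccrbgq"
  "tspfxpqstya" -> "aytsqpxfpst" -> "rpkjhgowgjk" -> "mkfecbjrbef" -> "febrjbcefkm"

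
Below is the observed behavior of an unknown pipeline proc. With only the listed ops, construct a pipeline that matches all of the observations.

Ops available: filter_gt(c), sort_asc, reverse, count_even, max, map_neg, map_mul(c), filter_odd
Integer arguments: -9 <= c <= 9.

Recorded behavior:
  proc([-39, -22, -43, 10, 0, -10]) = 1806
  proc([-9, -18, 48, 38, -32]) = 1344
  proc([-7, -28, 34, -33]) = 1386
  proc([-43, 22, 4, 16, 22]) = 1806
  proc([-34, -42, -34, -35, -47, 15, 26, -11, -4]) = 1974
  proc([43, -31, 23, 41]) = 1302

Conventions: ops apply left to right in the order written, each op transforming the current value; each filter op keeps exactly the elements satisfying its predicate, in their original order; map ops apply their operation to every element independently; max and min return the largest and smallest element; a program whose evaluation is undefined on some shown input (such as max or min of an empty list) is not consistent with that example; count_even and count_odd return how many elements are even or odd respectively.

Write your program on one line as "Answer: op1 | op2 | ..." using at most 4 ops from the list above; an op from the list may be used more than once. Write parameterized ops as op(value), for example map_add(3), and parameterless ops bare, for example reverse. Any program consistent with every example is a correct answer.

map_mul(-6) | map_mul(7) | max

Check, running the answer program on each example:
  [-39, -22, -43, 10, 0, -10] -> [234, 132, 258, -60, 0, 60] -> [1638, 924, 1806, -420, 0, 420] -> 1806
  [-9, -18, 48, 38, -32] -> [54, 108, -288, -228, 192] -> [378, 756, -2016, -1596, 1344] -> 1344
  [-7, -28, 34, -33] -> [42, 168, -204, 198] -> [294, 1176, -1428, 1386] -> 1386
  [-43, 22, 4, 16, 22] -> [258, -132, -24, -96, -132] -> [1806, -924, -168, -672, -924] -> 1806
  [-34, -42, -34, -35, -47, 15, 26, -11, -4] -> [204, 252, 204, 210, 282, -90, -156, 66, 24] -> [1428, 1764, 1428, 1470, 1974, -630, -1092, 462, 168] -> 1974
  [43, -31, 23, 41] -> [-258, 186, -138, -246] -> [-1806, 1302, -966, -1722] -> 1302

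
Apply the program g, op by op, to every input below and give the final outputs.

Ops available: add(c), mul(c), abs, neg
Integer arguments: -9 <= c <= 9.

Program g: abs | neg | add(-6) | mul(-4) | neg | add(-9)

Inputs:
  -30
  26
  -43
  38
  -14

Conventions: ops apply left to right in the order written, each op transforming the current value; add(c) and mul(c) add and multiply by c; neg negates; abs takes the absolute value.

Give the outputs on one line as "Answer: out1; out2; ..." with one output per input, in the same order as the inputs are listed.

-153; -137; -205; -185; -89

Execution, op by op:
  -30 -> 30 -> -30 -> -36 -> 144 -> -144 -> -153
  26 -> 26 -> -26 -> -32 -> 128 -> -128 -> -137
  -43 -> 43 -> -43 -> -49 -> 196 -> -196 -> -205
  38 -> 38 -> -38 -> -44 -> 176 -> -176 -> -185
  -14 -> 14 -> -14 -> -20 -> 80 -> -80 -> -89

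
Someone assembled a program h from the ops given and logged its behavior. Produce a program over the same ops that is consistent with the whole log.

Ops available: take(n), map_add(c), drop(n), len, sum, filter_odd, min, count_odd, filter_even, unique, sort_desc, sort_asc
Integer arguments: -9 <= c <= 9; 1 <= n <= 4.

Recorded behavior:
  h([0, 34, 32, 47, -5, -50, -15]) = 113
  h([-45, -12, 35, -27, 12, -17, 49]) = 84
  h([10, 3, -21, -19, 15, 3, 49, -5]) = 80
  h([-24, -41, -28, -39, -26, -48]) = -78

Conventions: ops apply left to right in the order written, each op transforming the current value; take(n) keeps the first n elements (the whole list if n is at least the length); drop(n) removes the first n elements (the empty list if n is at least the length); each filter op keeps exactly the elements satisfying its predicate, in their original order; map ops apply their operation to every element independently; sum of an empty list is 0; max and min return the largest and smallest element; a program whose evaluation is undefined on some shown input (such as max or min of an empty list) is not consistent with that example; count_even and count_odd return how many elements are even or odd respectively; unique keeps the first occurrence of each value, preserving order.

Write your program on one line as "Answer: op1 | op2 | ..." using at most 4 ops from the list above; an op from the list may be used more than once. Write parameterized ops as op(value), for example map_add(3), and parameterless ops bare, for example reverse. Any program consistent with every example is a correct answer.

sort_asc | drop(3) | sum

Check, running the answer program on each example:
  [0, 34, 32, 47, -5, -50, -15] -> [-50, -15, -5, 0, 32, 34, 47] -> [0, 32, 34, 47] -> 113
  [-45, -12, 35, -27, 12, -17, 49] -> [-45, -27, -17, -12, 12, 35, 49] -> [-12, 12, 35, 49] -> 84
  [10, 3, -21, -19, 15, 3, 49, -5] -> [-21, -19, -5, 3, 3, 10, 15, 49] -> [3, 3, 10, 15, 49] -> 80
  [-24, -41, -28, -39, -26, -48] -> [-48, -41, -39, -28, -26, -24] -> [-28, -26, -24] -> -78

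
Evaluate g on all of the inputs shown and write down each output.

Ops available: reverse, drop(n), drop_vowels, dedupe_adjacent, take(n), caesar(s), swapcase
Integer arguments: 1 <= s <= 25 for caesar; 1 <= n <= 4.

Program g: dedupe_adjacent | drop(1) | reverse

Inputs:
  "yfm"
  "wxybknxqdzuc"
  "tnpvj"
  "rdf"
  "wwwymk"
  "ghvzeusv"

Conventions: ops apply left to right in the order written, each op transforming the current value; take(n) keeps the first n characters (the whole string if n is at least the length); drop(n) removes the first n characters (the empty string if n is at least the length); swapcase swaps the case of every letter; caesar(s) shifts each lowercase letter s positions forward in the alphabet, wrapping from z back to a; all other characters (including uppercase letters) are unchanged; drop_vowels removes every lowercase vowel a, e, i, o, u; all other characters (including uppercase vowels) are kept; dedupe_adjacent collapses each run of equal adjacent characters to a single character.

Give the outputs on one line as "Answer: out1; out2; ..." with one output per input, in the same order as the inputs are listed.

"mf"; "cuzdqxnkbyx"; "jvpn"; "fd"; "kmy"; "vsuezvh"

Execution, op by op:
  "yfm" -> "yfm" -> "fm" -> "mf"
  "wxybknxqdzuc" -> "wxybknxqdzuc" -> "xybknxqdzuc" -> "cuzdqxnkbyx"
  "tnpvj" -> "tnpvj" -> "npvj" -> "jvpn"
  "rdf" -> "rdf" -> "df" -> "fd"
  "wwwymk" -> "wymk" -> "ymk" -> "kmy"
  "ghvzeusv" -> "ghvzeusv" -> "hvzeusv" -> "vsuezvh"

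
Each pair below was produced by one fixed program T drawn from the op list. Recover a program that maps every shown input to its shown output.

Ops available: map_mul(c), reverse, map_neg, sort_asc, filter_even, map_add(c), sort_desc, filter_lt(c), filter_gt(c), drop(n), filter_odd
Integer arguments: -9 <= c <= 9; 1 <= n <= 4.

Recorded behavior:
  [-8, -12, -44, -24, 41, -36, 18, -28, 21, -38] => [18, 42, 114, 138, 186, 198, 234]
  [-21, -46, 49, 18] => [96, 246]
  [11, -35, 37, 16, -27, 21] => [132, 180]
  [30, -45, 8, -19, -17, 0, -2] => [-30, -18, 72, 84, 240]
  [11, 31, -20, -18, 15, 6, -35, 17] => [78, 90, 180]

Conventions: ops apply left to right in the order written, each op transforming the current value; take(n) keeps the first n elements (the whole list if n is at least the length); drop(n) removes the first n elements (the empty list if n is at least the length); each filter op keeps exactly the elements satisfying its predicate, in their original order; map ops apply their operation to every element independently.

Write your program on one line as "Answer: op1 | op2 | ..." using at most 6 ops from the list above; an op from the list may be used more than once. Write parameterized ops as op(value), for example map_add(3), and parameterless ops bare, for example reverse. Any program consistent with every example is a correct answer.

filter_lt(3) | map_neg | sort_desc | reverse | map_add(-5) | map_mul(6)

Check, running the answer program on each example:
  [-8, -12, -44, -24, 41, -36, 18, -28, 21, -38] -> [-8, -12, -44, -24, -36, -28, -38] -> [8, 12, 44, 24, 36, 28, 38] -> [44, 38, 36, 28, 24, 12, 8] -> [8, 12, 24, 28, 36, 38, 44] -> [3, 7, 19, 23, 31, 33, 39] -> [18, 42, 114, 138, 186, 198, 234]
  [-21, -46, 49, 18] -> [-21, -46] -> [21, 46] -> [46, 21] -> [21, 46] -> [16, 41] -> [96, 246]
  [11, -35, 37, 16, -27, 21] -> [-35, -27] -> [35, 27] -> [35, 27] -> [27, 35] -> [22, 30] -> [132, 180]
  [30, -45, 8, -19, -17, 0, -2] -> [-45, -19, -17, 0, -2] -> [45, 19, 17, 0, 2] -> [45, 19, 17, 2, 0] -> [0, 2, 17, 19, 45] -> [-5, -3, 12, 14, 40] -> [-30, -18, 72, 84, 240]
  [11, 31, -20, -18, 15, 6, -35, 17] -> [-20, -18, -35] -> [20, 18, 35] -> [35, 20, 18] -> [18, 20, 35] -> [13, 15, 30] -> [78, 90, 180]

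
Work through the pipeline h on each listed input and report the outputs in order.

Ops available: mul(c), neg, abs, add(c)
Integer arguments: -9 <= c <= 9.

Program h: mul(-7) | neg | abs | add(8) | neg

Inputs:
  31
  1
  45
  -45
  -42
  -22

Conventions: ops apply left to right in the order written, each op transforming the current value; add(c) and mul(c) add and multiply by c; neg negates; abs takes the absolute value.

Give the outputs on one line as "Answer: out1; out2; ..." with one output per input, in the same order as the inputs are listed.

Execution, op by op:
  31 -> -217 -> 217 -> 217 -> 225 -> -225
  1 -> -7 -> 7 -> 7 -> 15 -> -15
  45 -> -315 -> 315 -> 315 -> 323 -> -323
  -45 -> 315 -> -315 -> 315 -> 323 -> -323
  -42 -> 294 -> -294 -> 294 -> 302 -> -302
  -22 -> 154 -> -154 -> 154 -> 162 -> -162

-225; -15; -323; -323; -302; -162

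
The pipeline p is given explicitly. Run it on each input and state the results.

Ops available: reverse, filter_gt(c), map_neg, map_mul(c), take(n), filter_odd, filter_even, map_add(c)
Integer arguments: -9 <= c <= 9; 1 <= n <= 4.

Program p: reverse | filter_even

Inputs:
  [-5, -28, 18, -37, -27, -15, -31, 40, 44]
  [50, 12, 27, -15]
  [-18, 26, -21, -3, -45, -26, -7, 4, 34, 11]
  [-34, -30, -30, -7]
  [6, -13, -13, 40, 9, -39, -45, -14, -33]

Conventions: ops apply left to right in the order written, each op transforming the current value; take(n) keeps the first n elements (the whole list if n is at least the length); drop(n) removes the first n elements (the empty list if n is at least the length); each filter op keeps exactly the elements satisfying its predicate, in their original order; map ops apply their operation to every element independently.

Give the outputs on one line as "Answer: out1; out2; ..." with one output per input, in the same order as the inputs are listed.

[44, 40, 18, -28]; [12, 50]; [34, 4, -26, 26, -18]; [-30, -30, -34]; [-14, 40, 6]

Execution, op by op:
  [-5, -28, 18, -37, -27, -15, -31, 40, 44] -> [44, 40, -31, -15, -27, -37, 18, -28, -5] -> [44, 40, 18, -28]
  [50, 12, 27, -15] -> [-15, 27, 12, 50] -> [12, 50]
  [-18, 26, -21, -3, -45, -26, -7, 4, 34, 11] -> [11, 34, 4, -7, -26, -45, -3, -21, 26, -18] -> [34, 4, -26, 26, -18]
  [-34, -30, -30, -7] -> [-7, -30, -30, -34] -> [-30, -30, -34]
  [6, -13, -13, 40, 9, -39, -45, -14, -33] -> [-33, -14, -45, -39, 9, 40, -13, -13, 6] -> [-14, 40, 6]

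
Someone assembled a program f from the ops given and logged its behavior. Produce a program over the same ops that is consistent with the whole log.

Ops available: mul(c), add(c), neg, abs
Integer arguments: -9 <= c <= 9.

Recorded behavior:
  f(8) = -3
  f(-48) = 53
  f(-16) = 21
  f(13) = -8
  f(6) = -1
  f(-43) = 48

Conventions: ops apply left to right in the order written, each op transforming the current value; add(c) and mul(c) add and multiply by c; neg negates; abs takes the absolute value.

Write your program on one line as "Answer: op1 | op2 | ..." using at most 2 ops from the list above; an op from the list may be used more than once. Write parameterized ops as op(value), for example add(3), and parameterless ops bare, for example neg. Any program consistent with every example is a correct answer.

neg | add(5)

Check, running the answer program on each example:
  8 -> -8 -> -3
  -48 -> 48 -> 53
  -16 -> 16 -> 21
  13 -> -13 -> -8
  6 -> -6 -> -1
  -43 -> 43 -> 48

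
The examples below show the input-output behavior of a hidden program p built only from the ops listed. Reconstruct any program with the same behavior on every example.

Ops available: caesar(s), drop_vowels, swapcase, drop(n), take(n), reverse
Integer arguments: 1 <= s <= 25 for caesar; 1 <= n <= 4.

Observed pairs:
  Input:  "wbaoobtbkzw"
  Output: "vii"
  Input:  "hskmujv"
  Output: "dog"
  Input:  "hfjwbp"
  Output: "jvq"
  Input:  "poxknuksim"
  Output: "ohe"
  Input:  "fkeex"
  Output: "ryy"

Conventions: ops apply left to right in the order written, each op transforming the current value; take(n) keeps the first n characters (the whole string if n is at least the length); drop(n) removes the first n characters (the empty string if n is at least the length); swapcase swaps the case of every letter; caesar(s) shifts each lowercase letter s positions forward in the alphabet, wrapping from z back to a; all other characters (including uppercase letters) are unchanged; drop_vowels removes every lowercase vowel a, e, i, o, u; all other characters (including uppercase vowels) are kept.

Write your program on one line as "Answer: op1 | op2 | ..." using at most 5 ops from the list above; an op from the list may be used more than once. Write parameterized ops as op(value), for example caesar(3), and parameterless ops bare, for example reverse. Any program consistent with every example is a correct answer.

drop(2) | take(4) | reverse | take(3) | caesar(20)

Check, running the answer program on each example:
  "wbaoobtbkzw" -> "aoobtbkzw" -> "aoob" -> "booa" -> "boo" -> "vii"
  "hskmujv" -> "kmujv" -> "kmuj" -> "jumk" -> "jum" -> "dog"
  "hfjwbp" -> "jwbp" -> "jwbp" -> "pbwj" -> "pbw" -> "jvq"
  "poxknuksim" -> "xknuksim" -> "xknu" -> "unkx" -> "unk" -> "ohe"
  "fkeex" -> "eex" -> "eex" -> "xee" -> "xee" -> "ryy"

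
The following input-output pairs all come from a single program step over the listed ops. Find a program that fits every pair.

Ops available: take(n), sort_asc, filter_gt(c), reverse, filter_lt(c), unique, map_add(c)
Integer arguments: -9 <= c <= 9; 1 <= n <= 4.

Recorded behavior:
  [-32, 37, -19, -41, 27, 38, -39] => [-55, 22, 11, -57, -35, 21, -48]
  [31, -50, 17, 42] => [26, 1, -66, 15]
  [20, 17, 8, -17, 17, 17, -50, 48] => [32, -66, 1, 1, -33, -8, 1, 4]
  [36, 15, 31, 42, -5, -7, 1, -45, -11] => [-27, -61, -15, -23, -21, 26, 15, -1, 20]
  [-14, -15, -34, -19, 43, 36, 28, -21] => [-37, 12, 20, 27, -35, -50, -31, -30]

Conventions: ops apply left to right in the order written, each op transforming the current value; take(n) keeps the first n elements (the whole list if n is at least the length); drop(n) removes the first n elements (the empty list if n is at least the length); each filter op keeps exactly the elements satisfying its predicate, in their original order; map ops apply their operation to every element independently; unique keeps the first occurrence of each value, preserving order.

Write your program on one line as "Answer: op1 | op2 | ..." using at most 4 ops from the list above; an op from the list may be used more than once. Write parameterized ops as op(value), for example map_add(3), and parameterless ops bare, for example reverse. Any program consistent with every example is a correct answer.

map_add(-7) | reverse | map_add(-9)

Check, running the answer program on each example:
  [-32, 37, -19, -41, 27, 38, -39] -> [-39, 30, -26, -48, 20, 31, -46] -> [-46, 31, 20, -48, -26, 30, -39] -> [-55, 22, 11, -57, -35, 21, -48]
  [31, -50, 17, 42] -> [24, -57, 10, 35] -> [35, 10, -57, 24] -> [26, 1, -66, 15]
  [20, 17, 8, -17, 17, 17, -50, 48] -> [13, 10, 1, -24, 10, 10, -57, 41] -> [41, -57, 10, 10, -24, 1, 10, 13] -> [32, -66, 1, 1, -33, -8, 1, 4]
  [36, 15, 31, 42, -5, -7, 1, -45, -11] -> [29, 8, 24, 35, -12, -14, -6, -52, -18] -> [-18, -52, -6, -14, -12, 35, 24, 8, 29] -> [-27, -61, -15, -23, -21, 26, 15, -1, 20]
  [-14, -15, -34, -19, 43, 36, 28, -21] -> [-21, -22, -41, -26, 36, 29, 21, -28] -> [-28, 21, 29, 36, -26, -41, -22, -21] -> [-37, 12, 20, 27, -35, -50, -31, -30]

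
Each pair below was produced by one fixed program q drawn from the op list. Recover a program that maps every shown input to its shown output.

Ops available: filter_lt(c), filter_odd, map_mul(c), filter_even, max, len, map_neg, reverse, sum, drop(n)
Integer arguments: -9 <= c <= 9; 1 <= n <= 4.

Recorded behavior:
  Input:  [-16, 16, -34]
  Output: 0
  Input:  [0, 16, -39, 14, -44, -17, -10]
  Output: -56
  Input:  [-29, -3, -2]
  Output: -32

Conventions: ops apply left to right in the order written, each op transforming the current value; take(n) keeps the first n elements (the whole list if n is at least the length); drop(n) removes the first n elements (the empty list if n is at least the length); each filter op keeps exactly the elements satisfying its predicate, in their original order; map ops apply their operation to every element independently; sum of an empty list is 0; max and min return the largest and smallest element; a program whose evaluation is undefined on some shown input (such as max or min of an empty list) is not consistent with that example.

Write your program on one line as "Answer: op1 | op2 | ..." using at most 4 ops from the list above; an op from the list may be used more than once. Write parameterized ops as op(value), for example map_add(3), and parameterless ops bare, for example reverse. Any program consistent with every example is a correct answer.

reverse | filter_odd | sum

Check, running the answer program on each example:
  [-16, 16, -34] -> [-34, 16, -16] -> [] -> 0
  [0, 16, -39, 14, -44, -17, -10] -> [-10, -17, -44, 14, -39, 16, 0] -> [-17, -39] -> -56
  [-29, -3, -2] -> [-2, -3, -29] -> [-3, -29] -> -32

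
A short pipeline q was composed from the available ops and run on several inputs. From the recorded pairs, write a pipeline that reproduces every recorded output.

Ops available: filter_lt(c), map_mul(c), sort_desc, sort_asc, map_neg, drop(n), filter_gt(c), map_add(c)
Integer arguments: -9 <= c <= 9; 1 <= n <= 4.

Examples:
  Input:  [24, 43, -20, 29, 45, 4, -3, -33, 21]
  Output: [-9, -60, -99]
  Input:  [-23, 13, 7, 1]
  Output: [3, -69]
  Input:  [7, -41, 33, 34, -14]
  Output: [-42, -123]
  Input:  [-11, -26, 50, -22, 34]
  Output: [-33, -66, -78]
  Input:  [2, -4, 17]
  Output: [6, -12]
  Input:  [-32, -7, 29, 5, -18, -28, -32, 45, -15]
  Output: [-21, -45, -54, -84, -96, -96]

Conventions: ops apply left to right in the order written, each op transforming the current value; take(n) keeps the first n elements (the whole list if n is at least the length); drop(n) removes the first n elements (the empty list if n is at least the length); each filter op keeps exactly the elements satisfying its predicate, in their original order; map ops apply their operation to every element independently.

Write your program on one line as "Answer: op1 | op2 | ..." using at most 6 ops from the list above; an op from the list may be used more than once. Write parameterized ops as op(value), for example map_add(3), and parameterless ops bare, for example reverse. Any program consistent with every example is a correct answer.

filter_lt(9) | sort_desc | map_mul(-3) | map_neg | filter_lt(8)

Check, running the answer program on each example:
  [24, 43, -20, 29, 45, 4, -3, -33, 21] -> [-20, 4, -3, -33] -> [4, -3, -20, -33] -> [-12, 9, 60, 99] -> [12, -9, -60, -99] -> [-9, -60, -99]
  [-23, 13, 7, 1] -> [-23, 7, 1] -> [7, 1, -23] -> [-21, -3, 69] -> [21, 3, -69] -> [3, -69]
  [7, -41, 33, 34, -14] -> [7, -41, -14] -> [7, -14, -41] -> [-21, 42, 123] -> [21, -42, -123] -> [-42, -123]
  [-11, -26, 50, -22, 34] -> [-11, -26, -22] -> [-11, -22, -26] -> [33, 66, 78] -> [-33, -66, -78] -> [-33, -66, -78]
  [2, -4, 17] -> [2, -4] -> [2, -4] -> [-6, 12] -> [6, -12] -> [6, -12]
  [-32, -7, 29, 5, -18, -28, -32, 45, -15] -> [-32, -7, 5, -18, -28, -32, -15] -> [5, -7, -15, -18, -28, -32, -32] -> [-15, 21, 45, 54, 84, 96, 96] -> [15, -21, -45, -54, -84, -96, -96] -> [-21, -45, -54, -84, -96, -96]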